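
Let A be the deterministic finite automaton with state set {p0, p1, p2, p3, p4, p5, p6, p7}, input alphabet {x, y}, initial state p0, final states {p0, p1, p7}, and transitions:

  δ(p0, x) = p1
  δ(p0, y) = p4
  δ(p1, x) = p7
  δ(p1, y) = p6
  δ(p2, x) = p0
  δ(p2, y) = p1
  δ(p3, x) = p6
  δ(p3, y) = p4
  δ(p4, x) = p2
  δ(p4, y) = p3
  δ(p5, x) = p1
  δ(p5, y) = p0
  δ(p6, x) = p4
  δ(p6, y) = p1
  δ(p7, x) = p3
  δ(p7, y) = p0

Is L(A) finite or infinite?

State p1 is reachable from the start and can reach an accepting state, and it lies on the cycle p1 → p6 → p1.
Traversing that cycle any number of times yields accepted strings of unbounded length, so the language is infinite.

infinite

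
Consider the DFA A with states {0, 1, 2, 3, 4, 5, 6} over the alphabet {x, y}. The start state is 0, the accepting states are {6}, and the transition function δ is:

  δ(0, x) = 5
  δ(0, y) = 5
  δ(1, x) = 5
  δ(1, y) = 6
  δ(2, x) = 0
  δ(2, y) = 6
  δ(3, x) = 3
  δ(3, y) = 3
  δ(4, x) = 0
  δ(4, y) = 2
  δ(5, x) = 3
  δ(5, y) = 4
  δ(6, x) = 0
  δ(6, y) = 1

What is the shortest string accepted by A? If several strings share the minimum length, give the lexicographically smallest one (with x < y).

xyyy

A breadth-first search from 0 reaches an accepting state first via the path 0 → 5 → 4 → 2 → 6 on input xyyy.
No string of length < 4 is accepted (BFS exhausts all shorter strings without reaching an accepting state), and xyyy is the lexicographically least accepting string of length 4.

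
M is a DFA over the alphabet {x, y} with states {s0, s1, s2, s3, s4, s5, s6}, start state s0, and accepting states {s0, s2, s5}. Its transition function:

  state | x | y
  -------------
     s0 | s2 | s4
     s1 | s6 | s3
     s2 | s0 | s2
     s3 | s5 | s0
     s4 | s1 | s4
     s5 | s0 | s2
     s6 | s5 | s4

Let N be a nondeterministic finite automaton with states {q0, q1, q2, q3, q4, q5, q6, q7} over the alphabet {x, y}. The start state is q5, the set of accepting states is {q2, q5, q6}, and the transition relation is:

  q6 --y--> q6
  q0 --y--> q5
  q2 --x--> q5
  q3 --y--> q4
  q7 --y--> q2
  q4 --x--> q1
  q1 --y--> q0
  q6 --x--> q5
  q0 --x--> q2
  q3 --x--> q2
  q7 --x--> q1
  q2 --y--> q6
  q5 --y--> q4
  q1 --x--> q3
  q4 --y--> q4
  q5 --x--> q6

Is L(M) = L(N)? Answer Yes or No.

Yes

Exploring the product automaton M × N from the start pair (s0, q5), following both machines on each input symbol, reaches 7 state pairs: (s0, q5), (s2, q6), (s4, q4), (s1, q1), (s6, q3), (s3, q0), (s5, q2).
M accepts in {s0, s2, s5} and N accepts in {q2, q5, q6}. In every reachable pair the two components are either both accepting — (s0, q5), (s2, q6), (s5, q2) — or both non-accepting, so no string is accepted by exactly one of the machines: L(M) \ L(N) and L(N) \ L(M) are both empty.
Hence every string is accepted by M iff it is accepted by N, and the two languages coincide.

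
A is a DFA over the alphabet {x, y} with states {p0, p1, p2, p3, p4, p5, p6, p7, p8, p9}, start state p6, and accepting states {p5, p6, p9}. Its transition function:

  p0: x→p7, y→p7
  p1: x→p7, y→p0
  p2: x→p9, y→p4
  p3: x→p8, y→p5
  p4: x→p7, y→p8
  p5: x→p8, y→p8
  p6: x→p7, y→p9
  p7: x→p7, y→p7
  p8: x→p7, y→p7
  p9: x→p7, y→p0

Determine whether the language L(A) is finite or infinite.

finite

The useful states (reachable from p6 and able to reach an accepting state) are {p6, p9}.
Restricted to these states the transition graph has no cycle, so every accepting path has bounded length and L is finite.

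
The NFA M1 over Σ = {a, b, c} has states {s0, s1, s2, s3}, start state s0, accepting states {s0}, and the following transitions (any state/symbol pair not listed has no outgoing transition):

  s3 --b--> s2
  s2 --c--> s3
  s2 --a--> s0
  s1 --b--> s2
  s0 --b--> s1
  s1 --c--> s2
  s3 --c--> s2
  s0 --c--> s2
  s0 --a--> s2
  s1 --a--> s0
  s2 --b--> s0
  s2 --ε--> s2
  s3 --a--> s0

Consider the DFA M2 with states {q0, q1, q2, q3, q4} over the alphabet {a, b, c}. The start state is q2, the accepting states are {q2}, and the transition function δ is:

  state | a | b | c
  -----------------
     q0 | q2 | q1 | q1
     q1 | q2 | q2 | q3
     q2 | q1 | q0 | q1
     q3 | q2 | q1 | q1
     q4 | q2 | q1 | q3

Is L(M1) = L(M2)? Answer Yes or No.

Yes

Exploring the product automaton M1 × M2 from the start pair (s0, q2), following both machines on each input symbol, reaches 4 state pairs: (s0, q2), (s2, q1), (s1, q0), (s3, q3).
M1 accepts in {s0} and M2 accepts in {q2}. In every reachable pair the two components are either both accepting — (s0, q2) — or both non-accepting, so no string is accepted by exactly one of the machines: L(M1) \ L(M2) and L(M2) \ L(M1) are both empty.
Hence every string is accepted by M1 iff it is accepted by M2, and the two languages coincide.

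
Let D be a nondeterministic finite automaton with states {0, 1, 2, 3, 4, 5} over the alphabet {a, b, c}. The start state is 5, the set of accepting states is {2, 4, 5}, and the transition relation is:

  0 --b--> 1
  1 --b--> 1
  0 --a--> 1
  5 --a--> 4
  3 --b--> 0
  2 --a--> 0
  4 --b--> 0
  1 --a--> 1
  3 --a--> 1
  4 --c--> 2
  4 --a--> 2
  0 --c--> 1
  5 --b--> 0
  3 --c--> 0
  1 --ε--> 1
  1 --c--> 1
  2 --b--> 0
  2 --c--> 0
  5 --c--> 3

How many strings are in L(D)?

4

The useful subgraph on states {2, 4, 5} is acyclic, so L(D) is finite; the longest accepting path visits 3 useful states, giving maximum string length 2.
Counting accepting paths from 5 by length: 1 of length 0, 1 of length 1, 2 of length 2. Total 4.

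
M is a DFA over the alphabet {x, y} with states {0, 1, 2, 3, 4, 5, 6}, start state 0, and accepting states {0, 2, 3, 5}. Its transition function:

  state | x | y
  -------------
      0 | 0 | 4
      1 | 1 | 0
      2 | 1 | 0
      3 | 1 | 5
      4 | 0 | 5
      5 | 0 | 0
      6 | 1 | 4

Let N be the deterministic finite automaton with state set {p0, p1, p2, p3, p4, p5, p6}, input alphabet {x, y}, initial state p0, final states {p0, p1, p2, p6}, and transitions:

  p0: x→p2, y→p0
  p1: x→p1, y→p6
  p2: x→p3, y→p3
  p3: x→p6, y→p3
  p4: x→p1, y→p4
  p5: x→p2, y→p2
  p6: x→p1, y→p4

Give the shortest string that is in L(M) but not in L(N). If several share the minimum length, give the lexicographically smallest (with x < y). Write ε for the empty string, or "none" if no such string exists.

The string xx is accepted by M but not by N.
No shorter string lies in the difference, and xx is the lexicographically first length-2 string in L(M) \ L(N).

xx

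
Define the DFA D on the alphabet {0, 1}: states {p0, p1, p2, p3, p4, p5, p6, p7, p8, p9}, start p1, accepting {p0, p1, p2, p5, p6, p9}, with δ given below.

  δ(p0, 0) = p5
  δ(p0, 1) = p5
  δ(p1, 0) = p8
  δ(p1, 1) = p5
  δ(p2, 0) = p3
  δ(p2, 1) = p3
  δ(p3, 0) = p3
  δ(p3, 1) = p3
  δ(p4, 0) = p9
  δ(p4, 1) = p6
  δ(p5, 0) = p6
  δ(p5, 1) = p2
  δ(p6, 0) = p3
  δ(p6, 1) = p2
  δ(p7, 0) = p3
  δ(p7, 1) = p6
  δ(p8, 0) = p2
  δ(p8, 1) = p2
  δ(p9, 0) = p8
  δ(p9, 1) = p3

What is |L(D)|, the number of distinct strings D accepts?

7

The useful subgraph on states {p1, p2, p5, p6, p8} is acyclic, so L(D) is finite; the longest accepting path visits 4 useful states, giving maximum string length 3.
Counting accepting paths from p1 by length: 1 of length 0, 1 of length 1, 4 of length 2, 1 of length 3. Total 7.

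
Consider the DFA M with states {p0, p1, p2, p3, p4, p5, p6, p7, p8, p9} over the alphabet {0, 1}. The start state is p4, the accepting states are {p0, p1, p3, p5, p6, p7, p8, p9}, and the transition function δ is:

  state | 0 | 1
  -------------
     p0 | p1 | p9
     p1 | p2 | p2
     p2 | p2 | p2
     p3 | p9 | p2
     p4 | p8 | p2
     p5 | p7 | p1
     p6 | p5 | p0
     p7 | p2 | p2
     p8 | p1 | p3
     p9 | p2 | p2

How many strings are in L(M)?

4

The useful subgraph on states {p1, p3, p4, p8, p9} is acyclic, so L(M) is finite; the longest accepting path visits 4 useful states, giving maximum string length 3.
Counting accepting paths from p4 by length: 1 of length 1, 2 of length 2, 1 of length 3. Total 4.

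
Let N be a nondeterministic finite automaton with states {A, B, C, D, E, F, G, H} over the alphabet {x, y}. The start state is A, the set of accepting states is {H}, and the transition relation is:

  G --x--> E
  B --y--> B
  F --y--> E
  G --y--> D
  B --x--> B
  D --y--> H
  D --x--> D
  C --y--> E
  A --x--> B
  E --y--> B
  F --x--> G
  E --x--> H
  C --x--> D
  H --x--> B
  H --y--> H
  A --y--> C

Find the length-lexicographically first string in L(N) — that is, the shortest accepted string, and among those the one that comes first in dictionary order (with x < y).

yxy

A breadth-first search from A reaches an accepting state first via the path A → C → D → H on input yxy.
No string of length < 3 is accepted (BFS exhausts all shorter strings without reaching an accepting state), and yxy is the lexicographically least accepting string of length 3.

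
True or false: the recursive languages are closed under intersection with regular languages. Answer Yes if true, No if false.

A regular language is decidable (simulate its DFA), so run that check and the decider for L and accept iff both accept; everything halts.
So the recursive languages are closed under intersection with a regular language.

Yes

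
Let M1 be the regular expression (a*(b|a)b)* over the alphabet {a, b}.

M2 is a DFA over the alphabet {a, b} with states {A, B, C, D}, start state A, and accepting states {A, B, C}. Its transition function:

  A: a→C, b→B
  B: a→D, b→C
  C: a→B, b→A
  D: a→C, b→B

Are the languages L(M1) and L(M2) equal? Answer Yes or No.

The string a is accepted by M2 but rejected by M1.
So L(M1) ≠ L(M2).

No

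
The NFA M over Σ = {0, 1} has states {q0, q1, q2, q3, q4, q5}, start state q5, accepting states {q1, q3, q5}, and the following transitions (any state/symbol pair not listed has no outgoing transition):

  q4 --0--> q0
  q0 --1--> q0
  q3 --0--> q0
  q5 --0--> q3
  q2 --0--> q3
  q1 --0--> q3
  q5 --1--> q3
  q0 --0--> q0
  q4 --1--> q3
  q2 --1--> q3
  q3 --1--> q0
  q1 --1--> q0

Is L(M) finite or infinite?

The useful states (reachable from q5 and able to reach an accepting state) are {q3, q5}.
Restricted to these states the transition graph has no cycle, so every accepting path has bounded length and L is finite.

finite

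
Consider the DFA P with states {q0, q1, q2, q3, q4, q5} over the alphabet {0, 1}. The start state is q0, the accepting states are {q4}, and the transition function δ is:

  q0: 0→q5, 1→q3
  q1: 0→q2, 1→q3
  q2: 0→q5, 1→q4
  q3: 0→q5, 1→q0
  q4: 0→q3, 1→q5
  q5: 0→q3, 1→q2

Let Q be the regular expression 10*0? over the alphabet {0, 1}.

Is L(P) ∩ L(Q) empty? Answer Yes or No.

Converting the expression Q to a DFA (subset construction, then merging equivalent states) gives the minimal DFA with states {r0, r1, r2}, start state r0, accepting states {r2} and transitions r0: 0→r1, 1→r2; r1: 0→r1, 1→r1; r2: 0→r2, 1→r1.
Exploring the product automaton P × Q from the start pair (q0, r0), following both machines on each input symbol, reaches 8 state pairs: (q0, r0), (q5, r1), (q3, r2), (q3, r1), (q2, r1), (q5, r2), (q0, r1), (q4, r1).
P accepts in {q4} and Q accepts in {r2}; no reachable pair has both components accepting, so no string drives both machines to acceptance simultaneously and L(P) ∩ L(Q) = ∅.
So no string is accepted by both, and the intersection is empty.

Yes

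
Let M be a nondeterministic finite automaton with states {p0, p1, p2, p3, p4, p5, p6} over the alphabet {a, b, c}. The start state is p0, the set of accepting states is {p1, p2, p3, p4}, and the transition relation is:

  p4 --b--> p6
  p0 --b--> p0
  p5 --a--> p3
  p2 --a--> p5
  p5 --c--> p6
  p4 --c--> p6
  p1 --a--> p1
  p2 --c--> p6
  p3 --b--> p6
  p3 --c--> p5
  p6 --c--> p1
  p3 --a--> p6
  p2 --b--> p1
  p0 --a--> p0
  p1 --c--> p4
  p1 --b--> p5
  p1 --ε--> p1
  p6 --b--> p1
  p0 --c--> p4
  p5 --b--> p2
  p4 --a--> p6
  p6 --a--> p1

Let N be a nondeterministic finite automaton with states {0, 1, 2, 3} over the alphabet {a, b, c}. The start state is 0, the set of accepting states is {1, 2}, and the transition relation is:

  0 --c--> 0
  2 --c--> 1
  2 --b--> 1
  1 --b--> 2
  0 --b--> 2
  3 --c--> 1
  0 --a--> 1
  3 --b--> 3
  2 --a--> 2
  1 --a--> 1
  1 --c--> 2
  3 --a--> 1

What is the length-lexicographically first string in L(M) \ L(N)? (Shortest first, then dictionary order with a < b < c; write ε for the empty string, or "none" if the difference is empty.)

c

The string c is accepted by M but not by N.
No shorter string lies in the difference, and c is the lexicographically first length-1 string in L(M) \ L(N).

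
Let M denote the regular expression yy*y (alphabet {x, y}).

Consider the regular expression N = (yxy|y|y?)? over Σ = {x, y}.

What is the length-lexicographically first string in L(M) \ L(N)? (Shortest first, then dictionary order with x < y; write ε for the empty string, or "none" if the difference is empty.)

yy

The string yy is accepted by M but not by N.
No shorter string lies in the difference, and yy is the lexicographically first length-2 string in L(M) \ L(N).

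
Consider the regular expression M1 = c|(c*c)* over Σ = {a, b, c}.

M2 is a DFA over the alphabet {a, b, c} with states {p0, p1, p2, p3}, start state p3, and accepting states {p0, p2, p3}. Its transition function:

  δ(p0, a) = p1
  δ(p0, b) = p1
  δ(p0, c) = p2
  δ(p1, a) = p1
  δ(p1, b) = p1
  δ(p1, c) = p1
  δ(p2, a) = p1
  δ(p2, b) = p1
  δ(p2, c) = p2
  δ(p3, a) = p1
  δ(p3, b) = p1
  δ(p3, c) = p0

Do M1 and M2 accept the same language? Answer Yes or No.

Converting the expression M1 to a DFA (subset construction, then merging equivalent states) gives the minimal DFA with states {r0, r1}, start state r0, accepting states {r0} and transitions r0: a→r1, b→r1, c→r0; r1: a→r1, b→r1, c→r1.
Exploring the product automaton M1 × M2 from the start pair (r0, p3), following both machines on each input symbol, reaches 4 state pairs: (r0, p3), (r1, p1), (r0, p0), (r0, p2).
M1 accepts in {r0} and M2 accepts in {p0, p2, p3}. In every reachable pair the two components are either both accepting — (r0, p3), (r0, p0), (r0, p2) — or both non-accepting, so no string is accepted by exactly one of the machines: L(M1) \ L(M2) and L(M2) \ L(M1) are both empty.
Hence every string is accepted by M1 iff it is accepted by M2, and the two languages coincide.

Yes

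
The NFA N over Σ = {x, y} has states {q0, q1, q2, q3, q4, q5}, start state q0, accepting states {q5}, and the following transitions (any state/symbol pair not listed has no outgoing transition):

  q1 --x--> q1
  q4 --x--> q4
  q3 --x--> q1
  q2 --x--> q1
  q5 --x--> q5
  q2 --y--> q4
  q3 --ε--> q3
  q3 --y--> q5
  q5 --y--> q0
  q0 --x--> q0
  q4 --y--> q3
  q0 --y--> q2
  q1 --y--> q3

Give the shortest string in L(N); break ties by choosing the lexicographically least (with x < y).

A breadth-first search from q0 reaches an accepting state first via the path q0 → q2 → q1 → q3 → q5 on input yxyy.
No string of length < 4 is accepted (BFS exhausts all shorter strings without reaching an accepting state), and yxyy is the lexicographically least accepting string of length 4.

yxyy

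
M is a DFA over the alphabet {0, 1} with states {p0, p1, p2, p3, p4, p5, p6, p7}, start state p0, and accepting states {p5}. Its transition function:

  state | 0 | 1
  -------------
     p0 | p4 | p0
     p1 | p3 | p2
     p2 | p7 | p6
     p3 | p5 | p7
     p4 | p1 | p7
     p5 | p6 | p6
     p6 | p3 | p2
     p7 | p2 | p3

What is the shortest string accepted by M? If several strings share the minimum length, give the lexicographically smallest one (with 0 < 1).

A breadth-first search from p0 reaches an accepting state first via the path p0 → p4 → p1 → p3 → p5 on input 0000.
No string of length < 4 is accepted (BFS exhausts all shorter strings without reaching an accepting state), and 0000 is the lexicographically least accepting string of length 4.

0000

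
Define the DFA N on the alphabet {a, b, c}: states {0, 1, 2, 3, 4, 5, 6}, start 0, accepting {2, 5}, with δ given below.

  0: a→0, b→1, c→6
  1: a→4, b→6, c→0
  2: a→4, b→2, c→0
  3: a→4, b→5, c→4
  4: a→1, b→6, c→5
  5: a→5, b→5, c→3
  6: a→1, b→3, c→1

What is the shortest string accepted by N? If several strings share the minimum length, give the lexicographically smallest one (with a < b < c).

bac

A breadth-first search from 0 reaches an accepting state first via the path 0 → 1 → 4 → 5 on input bac.
No string of length < 3 is accepted (BFS exhausts all shorter strings without reaching an accepting state), and bac is the lexicographically least accepting string of length 3.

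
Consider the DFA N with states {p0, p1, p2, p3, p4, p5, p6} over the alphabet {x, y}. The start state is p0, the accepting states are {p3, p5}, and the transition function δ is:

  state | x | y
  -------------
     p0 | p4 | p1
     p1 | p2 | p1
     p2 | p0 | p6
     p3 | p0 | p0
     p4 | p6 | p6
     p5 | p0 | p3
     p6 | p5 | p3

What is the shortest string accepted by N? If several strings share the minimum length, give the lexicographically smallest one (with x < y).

A breadth-first search from p0 reaches an accepting state first via the path p0 → p4 → p6 → p5 on input xxx.
No string of length < 3 is accepted (BFS exhausts all shorter strings without reaching an accepting state), and xxx is the lexicographically least accepting string of length 3.

xxx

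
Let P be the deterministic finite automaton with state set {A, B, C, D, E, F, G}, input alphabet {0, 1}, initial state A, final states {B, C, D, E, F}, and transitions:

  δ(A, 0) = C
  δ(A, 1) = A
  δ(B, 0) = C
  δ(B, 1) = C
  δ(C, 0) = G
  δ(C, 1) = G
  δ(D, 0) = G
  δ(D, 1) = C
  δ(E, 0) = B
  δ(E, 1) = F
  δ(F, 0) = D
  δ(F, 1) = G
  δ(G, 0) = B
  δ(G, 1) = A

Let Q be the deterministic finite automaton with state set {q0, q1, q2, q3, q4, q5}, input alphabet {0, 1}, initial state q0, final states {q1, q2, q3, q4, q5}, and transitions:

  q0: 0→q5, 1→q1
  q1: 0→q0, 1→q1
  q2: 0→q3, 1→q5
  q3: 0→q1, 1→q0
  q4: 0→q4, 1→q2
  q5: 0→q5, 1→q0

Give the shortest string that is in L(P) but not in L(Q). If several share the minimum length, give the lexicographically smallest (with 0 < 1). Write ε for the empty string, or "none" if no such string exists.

10

The string 10 is accepted by P but not by Q.
No shorter string lies in the difference, and 10 is the lexicographically first length-2 string in L(P) \ L(Q).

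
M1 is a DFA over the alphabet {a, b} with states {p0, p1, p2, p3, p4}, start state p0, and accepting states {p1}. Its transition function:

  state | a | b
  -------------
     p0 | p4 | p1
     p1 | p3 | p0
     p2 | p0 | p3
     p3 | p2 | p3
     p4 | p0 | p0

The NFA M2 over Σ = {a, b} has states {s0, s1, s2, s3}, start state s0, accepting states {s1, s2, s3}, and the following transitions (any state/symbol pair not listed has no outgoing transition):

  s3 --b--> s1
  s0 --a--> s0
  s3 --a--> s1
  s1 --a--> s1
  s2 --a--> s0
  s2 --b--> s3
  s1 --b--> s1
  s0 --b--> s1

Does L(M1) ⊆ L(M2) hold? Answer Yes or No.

Exploring the product automaton M1 × M2 from the start pair (p0, s0), following both machines on each input symbol, reaches 7 state pairs: (p0, s0), (p4, s0), (p1, s1), (p0, s1), (p3, s1), (p4, s1), (p2, s1).
M1 accepts in {p1} and M2 accepts in {s1, s2, s3}. The reachable pairs whose M1-component is accepting are (p1, s1); in each of them the M2-component is accepting too, so the product for L(M1) \ L(M2) (M1-component accepting, M2-component rejecting) has no reachable accepting pair and the difference is empty.
Hence every string in L(M1) is also in L(M2).

Yes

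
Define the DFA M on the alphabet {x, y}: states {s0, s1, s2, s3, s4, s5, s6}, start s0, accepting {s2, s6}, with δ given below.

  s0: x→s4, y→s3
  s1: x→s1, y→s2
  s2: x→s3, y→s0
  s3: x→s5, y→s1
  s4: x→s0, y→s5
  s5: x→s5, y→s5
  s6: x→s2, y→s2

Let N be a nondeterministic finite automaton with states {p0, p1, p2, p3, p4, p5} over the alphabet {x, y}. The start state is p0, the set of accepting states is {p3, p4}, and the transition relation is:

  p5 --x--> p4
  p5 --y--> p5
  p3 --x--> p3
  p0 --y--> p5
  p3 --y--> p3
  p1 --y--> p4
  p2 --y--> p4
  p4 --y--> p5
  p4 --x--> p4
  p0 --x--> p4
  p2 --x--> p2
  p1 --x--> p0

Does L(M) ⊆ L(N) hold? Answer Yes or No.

No

The string yyy is in L(M) but not in L(N).
So L(M) ⊄ L(N).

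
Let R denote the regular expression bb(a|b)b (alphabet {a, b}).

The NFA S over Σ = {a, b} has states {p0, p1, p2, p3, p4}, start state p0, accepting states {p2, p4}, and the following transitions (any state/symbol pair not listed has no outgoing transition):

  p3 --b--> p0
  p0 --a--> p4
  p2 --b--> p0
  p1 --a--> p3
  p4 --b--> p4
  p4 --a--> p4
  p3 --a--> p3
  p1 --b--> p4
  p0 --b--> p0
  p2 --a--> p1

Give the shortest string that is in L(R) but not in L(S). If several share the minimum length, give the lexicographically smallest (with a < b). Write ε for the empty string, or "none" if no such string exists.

The string bbbb is accepted by R but not by S.
No shorter string lies in the difference, and bbbb is the lexicographically first length-4 string in L(R) \ L(S).

bbbb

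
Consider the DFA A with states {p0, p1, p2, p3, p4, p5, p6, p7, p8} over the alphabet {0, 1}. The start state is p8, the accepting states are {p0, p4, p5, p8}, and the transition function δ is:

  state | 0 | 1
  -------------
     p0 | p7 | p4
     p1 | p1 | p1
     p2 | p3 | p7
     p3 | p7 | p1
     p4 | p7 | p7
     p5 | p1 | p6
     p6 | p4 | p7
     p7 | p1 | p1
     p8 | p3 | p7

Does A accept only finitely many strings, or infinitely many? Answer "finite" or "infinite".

The useful states (reachable from p8 and able to reach an accepting state) are {p8}.
Restricted to these states the transition graph has no cycle, so every accepting path has bounded length and L is finite.

finite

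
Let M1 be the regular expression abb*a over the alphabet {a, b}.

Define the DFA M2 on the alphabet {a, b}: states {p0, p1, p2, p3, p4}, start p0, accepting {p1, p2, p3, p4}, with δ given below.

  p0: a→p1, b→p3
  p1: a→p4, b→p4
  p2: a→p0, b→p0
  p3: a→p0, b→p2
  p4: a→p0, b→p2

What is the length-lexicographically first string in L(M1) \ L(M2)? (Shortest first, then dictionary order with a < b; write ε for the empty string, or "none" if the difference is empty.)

aba

The string aba is accepted by M1 but not by M2.
No shorter string lies in the difference, and aba is the lexicographically first length-3 string in L(M1) \ L(M2).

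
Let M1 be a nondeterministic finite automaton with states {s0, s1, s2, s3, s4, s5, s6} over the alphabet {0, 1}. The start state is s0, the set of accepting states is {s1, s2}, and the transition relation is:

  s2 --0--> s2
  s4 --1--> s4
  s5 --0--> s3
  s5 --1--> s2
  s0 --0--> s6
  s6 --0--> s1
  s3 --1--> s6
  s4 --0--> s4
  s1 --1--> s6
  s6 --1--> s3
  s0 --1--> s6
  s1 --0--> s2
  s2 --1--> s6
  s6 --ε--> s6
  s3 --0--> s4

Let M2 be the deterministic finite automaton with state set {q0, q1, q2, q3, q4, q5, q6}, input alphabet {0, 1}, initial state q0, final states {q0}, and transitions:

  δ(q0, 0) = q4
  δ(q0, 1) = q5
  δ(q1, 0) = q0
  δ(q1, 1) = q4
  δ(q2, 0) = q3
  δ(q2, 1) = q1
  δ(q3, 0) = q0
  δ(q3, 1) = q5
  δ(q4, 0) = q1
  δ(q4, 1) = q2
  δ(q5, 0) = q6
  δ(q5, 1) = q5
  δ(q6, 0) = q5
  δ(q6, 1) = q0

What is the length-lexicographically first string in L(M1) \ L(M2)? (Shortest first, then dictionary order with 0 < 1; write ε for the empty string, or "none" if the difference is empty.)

The string 00 is accepted by M1 but not by M2.
No shorter string lies in the difference, and 00 is the lexicographically first length-2 string in L(M1) \ L(M2).

00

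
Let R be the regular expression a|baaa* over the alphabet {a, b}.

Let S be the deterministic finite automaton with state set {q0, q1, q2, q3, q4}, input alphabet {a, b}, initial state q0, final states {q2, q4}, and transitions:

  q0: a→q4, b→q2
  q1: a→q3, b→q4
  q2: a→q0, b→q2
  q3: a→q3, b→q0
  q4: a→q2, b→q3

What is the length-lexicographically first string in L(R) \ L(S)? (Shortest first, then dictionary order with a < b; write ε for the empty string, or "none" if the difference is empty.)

The string baaaa is accepted by R but not by S.
No shorter string lies in the difference, and baaaa is the lexicographically first length-5 string in L(R) \ L(S).

baaaa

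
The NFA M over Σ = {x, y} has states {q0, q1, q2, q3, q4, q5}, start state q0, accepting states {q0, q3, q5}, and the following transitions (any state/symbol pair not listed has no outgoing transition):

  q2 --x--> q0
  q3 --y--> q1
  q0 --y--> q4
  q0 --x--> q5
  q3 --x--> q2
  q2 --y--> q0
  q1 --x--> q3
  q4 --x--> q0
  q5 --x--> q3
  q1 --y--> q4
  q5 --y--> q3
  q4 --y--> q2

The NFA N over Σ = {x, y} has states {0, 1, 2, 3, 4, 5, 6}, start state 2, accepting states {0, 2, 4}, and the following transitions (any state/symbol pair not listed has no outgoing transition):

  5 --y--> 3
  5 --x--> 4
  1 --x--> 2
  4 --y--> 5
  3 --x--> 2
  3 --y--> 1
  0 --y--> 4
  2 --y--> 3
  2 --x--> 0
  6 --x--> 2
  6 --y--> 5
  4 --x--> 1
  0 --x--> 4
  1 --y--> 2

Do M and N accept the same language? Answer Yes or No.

Yes

Exploring the product automaton M × N from the start pair (q0, 2), following both machines on each input symbol, reaches 6 state pairs: (q0, 2), (q5, 0), (q4, 3), (q3, 4), (q2, 1), (q1, 5).
M accepts in {q0, q3, q5} and N accepts in {0, 2, 4}. In every reachable pair the two components are either both accepting — (q0, 2), (q5, 0), (q3, 4) — or both non-accepting, so no string is accepted by exactly one of the machines: L(M) \ L(N) and L(N) \ L(M) are both empty.
Hence every string is accepted by M iff it is accepted by N, and the two languages coincide.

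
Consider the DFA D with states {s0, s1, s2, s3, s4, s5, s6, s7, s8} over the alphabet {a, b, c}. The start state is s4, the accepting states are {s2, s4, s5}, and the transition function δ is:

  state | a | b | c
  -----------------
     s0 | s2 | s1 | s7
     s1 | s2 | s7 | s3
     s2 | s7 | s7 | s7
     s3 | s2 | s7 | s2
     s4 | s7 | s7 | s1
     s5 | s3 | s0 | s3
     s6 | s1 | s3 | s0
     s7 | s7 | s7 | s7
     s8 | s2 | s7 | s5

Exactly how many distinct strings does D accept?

The useful subgraph on states {s1, s2, s3, s4} is acyclic, so L(D) is finite; the longest accepting path visits 4 useful states, giving maximum string length 3.
Counting accepting paths from s4 by length: 1 of length 0, 1 of length 2, 2 of length 3. Total 4.

4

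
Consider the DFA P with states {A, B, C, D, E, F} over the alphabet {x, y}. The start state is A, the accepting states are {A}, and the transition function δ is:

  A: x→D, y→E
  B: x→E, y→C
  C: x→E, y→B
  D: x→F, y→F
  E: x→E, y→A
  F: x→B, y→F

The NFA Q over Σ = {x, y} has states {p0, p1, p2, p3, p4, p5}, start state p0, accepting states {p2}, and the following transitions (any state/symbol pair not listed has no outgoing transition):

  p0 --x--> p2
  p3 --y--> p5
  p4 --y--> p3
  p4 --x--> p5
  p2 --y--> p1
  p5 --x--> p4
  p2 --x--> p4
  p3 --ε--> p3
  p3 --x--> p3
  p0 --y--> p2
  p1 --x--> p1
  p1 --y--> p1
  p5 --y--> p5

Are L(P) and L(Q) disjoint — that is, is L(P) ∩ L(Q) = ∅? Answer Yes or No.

Exploring the product automaton P × Q from the start pair (A, p0), following both machines on each input symbol, reaches 24 state pairs: (A, p0), (D, p2), (E, p2), (F, p4), (F, p1), (E, p4), (A, p1), (B, p5), (F, p3), (B, p1), (E, p5), (A, p3), (D, p1), (E, p1), (C, p5), (B, p3), (F, p5), (C, p1), (A, p5), (D, p3), (E, p3), (B, p4), (D, p4), (C, p3).
P accepts in {A} and Q accepts in {p2}; no reachable pair has both components accepting, so no string drives both machines to acceptance simultaneously and L(P) ∩ L(Q) = ∅.
So no string is accepted by both, and the intersection is empty.

Yes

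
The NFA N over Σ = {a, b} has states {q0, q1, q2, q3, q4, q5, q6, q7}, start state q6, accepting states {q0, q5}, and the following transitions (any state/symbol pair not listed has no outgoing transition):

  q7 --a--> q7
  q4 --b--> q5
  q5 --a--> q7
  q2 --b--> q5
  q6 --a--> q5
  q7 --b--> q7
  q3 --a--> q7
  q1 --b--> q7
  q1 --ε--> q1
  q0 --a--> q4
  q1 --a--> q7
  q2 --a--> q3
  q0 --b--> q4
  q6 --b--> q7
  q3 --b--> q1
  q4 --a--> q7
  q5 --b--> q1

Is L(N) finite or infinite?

The useful states (reachable from q6 and able to reach an accepting state) are {q5, q6}.
Restricted to these states the transition graph has no cycle, so every accepting path has bounded length and L is finite.

finite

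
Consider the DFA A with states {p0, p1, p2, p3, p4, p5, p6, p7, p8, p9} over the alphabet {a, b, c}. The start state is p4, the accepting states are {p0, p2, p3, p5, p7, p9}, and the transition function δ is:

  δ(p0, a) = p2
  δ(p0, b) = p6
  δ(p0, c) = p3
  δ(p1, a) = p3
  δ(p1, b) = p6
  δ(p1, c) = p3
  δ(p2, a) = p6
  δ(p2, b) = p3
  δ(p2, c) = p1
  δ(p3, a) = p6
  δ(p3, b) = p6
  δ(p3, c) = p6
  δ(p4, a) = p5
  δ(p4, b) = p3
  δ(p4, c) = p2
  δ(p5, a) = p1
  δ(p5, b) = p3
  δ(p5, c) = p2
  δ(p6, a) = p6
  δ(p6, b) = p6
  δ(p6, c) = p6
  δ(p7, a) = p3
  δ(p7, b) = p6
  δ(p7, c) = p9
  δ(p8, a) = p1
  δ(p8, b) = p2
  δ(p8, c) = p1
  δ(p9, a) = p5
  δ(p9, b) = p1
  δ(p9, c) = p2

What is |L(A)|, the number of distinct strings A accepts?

The useful subgraph on states {p1, p2, p3, p4, p5} is acyclic, so L(A) is finite; the longest accepting path visits 5 useful states, giving maximum string length 4.
Counting accepting paths from p4 by length: 3 of length 1, 3 of length 2, 5 of length 3, 2 of length 4. Total 13.

13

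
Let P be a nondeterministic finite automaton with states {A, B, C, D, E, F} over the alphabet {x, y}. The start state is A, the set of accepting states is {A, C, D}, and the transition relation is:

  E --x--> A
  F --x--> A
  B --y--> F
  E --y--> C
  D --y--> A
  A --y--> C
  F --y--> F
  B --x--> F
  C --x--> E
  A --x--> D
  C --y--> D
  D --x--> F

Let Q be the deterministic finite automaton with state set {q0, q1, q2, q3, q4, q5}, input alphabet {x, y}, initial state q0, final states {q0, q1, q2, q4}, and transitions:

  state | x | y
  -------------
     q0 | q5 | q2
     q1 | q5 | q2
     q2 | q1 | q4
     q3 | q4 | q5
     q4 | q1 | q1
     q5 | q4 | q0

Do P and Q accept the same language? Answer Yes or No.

The string x is accepted by P but rejected by Q.
So L(P) ≠ L(Q).

No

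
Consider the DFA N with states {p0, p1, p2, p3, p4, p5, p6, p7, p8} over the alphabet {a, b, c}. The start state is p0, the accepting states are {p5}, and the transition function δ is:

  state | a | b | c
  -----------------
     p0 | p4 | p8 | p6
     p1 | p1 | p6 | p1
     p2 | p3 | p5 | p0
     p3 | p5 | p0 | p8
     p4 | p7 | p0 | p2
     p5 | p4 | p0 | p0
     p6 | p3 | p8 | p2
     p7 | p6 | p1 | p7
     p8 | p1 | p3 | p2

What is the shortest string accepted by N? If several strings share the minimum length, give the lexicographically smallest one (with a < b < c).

A breadth-first search from p0 reaches an accepting state first via the path p0 → p4 → p2 → p5 on input acb.
No string of length < 3 is accepted (BFS exhausts all shorter strings without reaching an accepting state), and acb is the lexicographically least accepting string of length 3.

acb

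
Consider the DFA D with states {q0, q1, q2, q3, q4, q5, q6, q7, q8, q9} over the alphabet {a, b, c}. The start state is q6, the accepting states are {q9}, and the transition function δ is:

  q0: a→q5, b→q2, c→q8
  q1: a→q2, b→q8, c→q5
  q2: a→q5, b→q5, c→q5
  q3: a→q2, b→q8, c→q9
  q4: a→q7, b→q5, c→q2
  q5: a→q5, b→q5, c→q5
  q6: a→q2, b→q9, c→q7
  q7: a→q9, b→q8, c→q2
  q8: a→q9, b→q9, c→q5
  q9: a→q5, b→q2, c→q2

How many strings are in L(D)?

The useful subgraph on states {q6, q7, q8, q9} is acyclic, so L(D) is finite; the longest accepting path visits 4 useful states, giving maximum string length 3.
Counting accepting paths from q6 by length: 1 of length 1, 1 of length 2, 2 of length 3. Total 4.

4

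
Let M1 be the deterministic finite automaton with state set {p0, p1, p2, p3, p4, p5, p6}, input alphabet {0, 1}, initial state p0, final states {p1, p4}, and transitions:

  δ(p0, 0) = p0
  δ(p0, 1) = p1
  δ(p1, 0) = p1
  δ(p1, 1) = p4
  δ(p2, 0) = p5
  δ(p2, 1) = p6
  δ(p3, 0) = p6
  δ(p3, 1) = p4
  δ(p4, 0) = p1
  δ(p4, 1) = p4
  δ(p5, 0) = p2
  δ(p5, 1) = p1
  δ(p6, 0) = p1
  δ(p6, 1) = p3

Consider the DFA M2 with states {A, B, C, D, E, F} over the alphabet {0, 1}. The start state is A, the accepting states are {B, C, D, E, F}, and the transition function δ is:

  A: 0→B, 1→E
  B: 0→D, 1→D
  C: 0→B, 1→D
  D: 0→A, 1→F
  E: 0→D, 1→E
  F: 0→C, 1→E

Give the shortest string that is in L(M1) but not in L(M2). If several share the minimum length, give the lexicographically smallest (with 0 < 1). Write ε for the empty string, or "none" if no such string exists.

The string 010 is accepted by M1 but not by M2.
No shorter string lies in the difference, and 010 is the lexicographically first length-3 string in L(M1) \ L(M2).

010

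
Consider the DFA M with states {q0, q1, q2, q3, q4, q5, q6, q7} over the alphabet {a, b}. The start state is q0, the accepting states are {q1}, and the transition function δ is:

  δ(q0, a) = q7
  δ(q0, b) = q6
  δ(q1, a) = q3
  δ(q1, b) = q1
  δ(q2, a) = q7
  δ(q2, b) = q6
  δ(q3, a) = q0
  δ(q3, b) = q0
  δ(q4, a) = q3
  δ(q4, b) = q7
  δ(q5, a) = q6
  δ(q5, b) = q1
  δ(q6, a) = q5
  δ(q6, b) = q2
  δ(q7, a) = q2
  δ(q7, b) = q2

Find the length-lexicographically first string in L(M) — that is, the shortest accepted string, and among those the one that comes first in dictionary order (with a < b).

A breadth-first search from q0 reaches an accepting state first via the path q0 → q6 → q5 → q1 on input bab.
No string of length < 3 is accepted (BFS exhausts all shorter strings without reaching an accepting state), and bab is the lexicographically least accepting string of length 3.

bab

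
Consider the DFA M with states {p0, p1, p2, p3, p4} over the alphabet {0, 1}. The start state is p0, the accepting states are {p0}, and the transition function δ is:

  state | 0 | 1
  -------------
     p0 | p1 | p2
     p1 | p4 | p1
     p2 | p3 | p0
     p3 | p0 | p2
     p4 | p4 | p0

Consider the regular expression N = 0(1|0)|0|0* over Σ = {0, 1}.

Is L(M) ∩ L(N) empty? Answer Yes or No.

No

The empty string ε is accepted by both M and N.
Hence L(M) ∩ L(N) ≠ ∅.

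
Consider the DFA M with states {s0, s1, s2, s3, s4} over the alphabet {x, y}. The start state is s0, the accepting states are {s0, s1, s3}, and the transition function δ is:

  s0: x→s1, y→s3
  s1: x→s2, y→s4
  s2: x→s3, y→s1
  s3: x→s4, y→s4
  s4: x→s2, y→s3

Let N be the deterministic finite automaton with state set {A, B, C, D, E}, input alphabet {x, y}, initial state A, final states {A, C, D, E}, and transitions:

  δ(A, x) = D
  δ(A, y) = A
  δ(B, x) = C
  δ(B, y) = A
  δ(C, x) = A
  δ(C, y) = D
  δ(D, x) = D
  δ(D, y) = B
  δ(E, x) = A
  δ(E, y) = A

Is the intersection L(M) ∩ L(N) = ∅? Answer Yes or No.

No

The empty string ε is accepted by both M and N.
Hence L(M) ∩ L(N) ≠ ∅.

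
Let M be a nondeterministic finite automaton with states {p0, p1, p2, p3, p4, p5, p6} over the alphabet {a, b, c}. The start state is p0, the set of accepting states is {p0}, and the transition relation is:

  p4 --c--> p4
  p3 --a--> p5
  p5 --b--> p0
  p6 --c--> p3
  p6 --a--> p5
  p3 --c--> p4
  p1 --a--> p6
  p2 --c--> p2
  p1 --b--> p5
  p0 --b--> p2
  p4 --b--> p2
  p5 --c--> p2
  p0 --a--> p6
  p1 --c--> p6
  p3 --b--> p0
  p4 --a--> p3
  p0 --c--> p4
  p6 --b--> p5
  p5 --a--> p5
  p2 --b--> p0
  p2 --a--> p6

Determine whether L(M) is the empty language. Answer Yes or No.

The empty string ε is accepted: the run p0 ends in the accepting state p0.
Since at least one string is accepted, L(M) is not empty.

No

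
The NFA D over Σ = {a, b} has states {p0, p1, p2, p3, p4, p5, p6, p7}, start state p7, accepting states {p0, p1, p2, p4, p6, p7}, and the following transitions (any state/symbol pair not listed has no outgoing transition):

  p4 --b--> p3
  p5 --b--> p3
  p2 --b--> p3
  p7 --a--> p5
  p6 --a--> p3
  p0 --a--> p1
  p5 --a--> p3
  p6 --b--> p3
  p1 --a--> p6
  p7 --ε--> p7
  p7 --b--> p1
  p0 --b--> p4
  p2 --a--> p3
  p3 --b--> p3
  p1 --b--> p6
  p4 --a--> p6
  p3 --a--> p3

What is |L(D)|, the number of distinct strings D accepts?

4

The useful subgraph on states {p1, p6, p7} is acyclic, so L(D) is finite; the longest accepting path visits 3 useful states, giving maximum string length 2.
Counting accepting paths from p7 by length: 1 of length 0, 1 of length 1, 2 of length 2. Total 4.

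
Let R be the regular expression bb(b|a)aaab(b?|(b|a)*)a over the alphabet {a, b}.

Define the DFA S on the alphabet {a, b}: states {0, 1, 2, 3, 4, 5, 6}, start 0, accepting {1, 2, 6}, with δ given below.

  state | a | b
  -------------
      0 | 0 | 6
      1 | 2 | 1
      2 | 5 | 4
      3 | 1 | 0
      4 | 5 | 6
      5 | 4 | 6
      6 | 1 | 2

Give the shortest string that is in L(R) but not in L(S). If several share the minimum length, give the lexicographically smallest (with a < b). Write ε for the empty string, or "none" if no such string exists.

The string bbaaaabba is accepted by R but not by S.
No shorter string lies in the difference, and bbaaaabba is the lexicographically first length-9 string in L(R) \ L(S).

bbaaaabba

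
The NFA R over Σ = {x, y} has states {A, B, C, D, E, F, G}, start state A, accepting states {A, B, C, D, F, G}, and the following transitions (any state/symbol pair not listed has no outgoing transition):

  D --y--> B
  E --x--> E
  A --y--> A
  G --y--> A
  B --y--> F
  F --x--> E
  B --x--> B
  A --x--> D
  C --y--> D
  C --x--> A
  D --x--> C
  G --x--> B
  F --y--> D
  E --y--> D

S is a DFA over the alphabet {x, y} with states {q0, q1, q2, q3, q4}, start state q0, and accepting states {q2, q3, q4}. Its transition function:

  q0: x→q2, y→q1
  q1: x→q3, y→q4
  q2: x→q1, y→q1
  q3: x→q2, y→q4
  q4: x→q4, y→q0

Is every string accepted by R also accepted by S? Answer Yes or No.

The empty string ε is in L(R) but not in L(S).
So L(R) ⊄ L(S).

No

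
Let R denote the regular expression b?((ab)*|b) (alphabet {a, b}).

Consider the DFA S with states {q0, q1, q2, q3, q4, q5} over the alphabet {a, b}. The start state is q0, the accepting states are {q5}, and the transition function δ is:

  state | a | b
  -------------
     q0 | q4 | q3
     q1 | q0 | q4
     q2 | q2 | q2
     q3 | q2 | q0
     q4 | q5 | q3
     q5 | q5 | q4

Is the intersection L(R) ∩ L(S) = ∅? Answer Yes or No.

Converting the expression R to a DFA (subset construction, then merging equivalent states) gives the minimal DFA with states {r0, r1, r2, r3, r4, r5}, start state r0, accepting states {r0, r2, r4, r5} and transitions r0: a→r1, b→r2; r1: a→r3, b→r4; r2: a→r1, b→r5; r3: a→r3, b→r3; r4: a→r1, b→r3; r5: a→r3, b→r3.
Exploring the product automaton R × S from the start pair (r0, q0), following both machines on each input symbol, reaches 12 state pairs: (r0, q0), (r1, q4), (r2, q3), (r3, q5), (r4, q3), (r1, q2), (r5, q0), (r3, q4), (r3, q0), (r3, q2), (r4, q2), (r3, q3).
R accepts in {r0, r2, r4, r5} and S accepts in {q5}; no reachable pair has both components accepting, so no string drives both machines to acceptance simultaneously and L(R) ∩ L(S) = ∅.
So no string is accepted by both, and the intersection is empty.

Yes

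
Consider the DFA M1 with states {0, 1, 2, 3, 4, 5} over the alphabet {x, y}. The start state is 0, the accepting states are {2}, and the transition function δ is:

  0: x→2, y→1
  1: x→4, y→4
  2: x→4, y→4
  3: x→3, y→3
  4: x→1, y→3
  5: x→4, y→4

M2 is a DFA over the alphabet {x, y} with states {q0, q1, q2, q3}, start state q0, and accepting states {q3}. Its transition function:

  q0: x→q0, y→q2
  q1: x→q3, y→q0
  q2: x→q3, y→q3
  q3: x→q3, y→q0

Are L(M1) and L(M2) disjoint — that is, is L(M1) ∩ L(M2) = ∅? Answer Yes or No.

Yes

Exploring the product automaton M1 × M2 from the start pair (0, q0), following both machines on each input symbol, reaches 11 state pairs: (0, q0), (2, q0), (1, q2), (4, q0), (4, q2), (4, q3), (1, q0), (3, q2), (1, q3), (3, q3), (3, q0).
M1 accepts in {2} and M2 accepts in {q3}; no reachable pair has both components accepting, so no string drives both machines to acceptance simultaneously and L(M1) ∩ L(M2) = ∅.
So no string is accepted by both, and the intersection is empty.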